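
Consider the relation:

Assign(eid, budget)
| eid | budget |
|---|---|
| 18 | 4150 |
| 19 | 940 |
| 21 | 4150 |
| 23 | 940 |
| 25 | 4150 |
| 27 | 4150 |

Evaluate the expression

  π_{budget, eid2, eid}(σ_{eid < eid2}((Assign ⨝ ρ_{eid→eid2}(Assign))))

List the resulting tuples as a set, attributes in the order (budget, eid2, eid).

ρ[eid→eid2]: schema becomes (eid2, budget); tuples unchanged.
Assign ⋈ ρ_{eid→eid2}(Assign) (natural join on budget): {(18, 4150, 18), (18, 4150, 21), (18, 4150, 25), (18, 4150, 27), (19, 940, 19), (19, 940, 23), (21, 4150, 18), (21, 4150, 21), (21, 4150, 25), (21, 4150, 27), (23, 940, 19), (23, 940, 23), (25, 4150, 18), (25, 4150, 21), (25, 4150, 25), (25, 4150, 27), (27, 4150, 18), (27, 4150, 21), (27, 4150, 25), (27, 4150, 27)}
Filtering on eid < eid2 leaves {(18, 4150, 21), (18, 4150, 25), (18, 4150, 27), (19, 940, 23), (21, 4150, 25), (21, 4150, 27), (25, 4150, 27)}.
π_{budget, eid2, eid} gives {(4150, 21, 18), (4150, 25, 18), (4150, 25, 21), (4150, 27, 18), (4150, 27, 21), (4150, 27, 25), (940, 23, 19)}.

{(4150, 21, 18), (4150, 25, 18), (4150, 25, 21), (4150, 27, 18), (4150, 27, 21), (4150, 27, 25), (940, 23, 19)}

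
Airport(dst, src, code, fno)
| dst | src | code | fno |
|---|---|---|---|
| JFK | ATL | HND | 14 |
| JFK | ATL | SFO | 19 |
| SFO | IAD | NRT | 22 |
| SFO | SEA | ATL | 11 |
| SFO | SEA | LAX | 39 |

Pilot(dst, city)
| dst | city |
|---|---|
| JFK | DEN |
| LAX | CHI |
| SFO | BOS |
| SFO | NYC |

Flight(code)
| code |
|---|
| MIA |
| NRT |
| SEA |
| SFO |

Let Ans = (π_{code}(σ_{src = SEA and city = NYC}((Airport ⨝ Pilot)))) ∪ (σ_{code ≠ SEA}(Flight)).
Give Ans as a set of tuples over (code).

{ATL, LAX, MIA, NRT, SFO}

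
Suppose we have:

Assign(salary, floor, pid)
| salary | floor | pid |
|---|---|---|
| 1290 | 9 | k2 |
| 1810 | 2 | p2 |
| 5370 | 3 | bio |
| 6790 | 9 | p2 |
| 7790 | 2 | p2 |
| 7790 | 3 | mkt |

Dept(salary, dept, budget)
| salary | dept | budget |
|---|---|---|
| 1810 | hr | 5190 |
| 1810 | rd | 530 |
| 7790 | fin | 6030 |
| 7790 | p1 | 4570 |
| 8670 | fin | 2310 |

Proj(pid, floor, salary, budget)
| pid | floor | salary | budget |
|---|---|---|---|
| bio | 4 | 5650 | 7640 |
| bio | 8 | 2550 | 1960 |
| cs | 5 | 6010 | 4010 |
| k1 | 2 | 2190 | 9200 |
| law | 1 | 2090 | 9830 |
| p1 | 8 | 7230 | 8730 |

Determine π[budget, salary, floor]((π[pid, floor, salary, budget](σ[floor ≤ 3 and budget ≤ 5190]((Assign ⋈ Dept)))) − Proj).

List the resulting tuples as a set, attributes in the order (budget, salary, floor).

{(4570, 7790, 2), (4570, 7790, 3), (5190, 1810, 2), (530, 1810, 2)}

Natural join on salary: {(1810, 2, p2, hr, 5190), (1810, 2, p2, rd, 530), (7790, 2, p2, fin, 6030), (7790, 2, p2, p1, 4570), (7790, 3, mkt, fin, 6030), (7790, 3, mkt, p1, 4570)}
Filtering on floor ≤ 3 and budget ≤ 5190 leaves {(1810, 2, p2, hr, 5190), (1810, 2, p2, rd, 530), (7790, 2, p2, p1, 4570), (7790, 3, mkt, p1, 4570)}.
π_{pid, floor, salary, budget} gives {(mkt, 3, 7790, 4570), (p2, 2, 1810, 5190), (p2, 2, 1810, 530), (p2, 2, 7790, 4570)}.
Set difference of the two operands is {(mkt, 3, 7790, 4570), (p2, 2, 1810, 5190), (p2, 2, 1810, 530), (p2, 2, 7790, 4570)}.
π_{budget, salary, floor} gives {(4570, 7790, 2), (4570, 7790, 3), (5190, 1810, 2), (530, 1810, 2)}.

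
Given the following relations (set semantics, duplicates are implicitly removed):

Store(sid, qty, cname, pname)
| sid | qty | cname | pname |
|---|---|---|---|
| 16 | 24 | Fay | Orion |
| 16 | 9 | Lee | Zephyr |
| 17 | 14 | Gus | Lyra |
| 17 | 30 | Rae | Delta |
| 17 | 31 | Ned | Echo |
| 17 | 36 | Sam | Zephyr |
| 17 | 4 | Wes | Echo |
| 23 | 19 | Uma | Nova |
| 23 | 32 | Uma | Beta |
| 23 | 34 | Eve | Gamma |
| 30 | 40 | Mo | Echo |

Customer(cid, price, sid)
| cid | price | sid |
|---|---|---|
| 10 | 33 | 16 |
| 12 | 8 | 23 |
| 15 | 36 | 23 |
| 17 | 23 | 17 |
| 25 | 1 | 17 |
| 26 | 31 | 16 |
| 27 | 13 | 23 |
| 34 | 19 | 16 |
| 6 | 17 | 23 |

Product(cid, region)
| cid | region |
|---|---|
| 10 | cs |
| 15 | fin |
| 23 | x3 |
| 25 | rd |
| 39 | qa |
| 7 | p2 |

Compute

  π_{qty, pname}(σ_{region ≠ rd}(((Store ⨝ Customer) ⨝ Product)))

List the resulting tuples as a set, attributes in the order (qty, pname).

{(19, Nova), (24, Orion), (32, Beta), (34, Gamma), (9, Zephyr)}

Joining Store and Customer on sid yields {(16, 24, Fay, Orion, 10, 33), (16, 24, Fay, Orion, 26, 31), (16, 24, Fay, Orion, 34, 19), (16, 9, Lee, Zephyr, 10, 33), (16, 9, Lee, Zephyr, 26, 31), (16, 9, Lee, Zephyr, 34, 19), (17, 14, Gus, Lyra, 17, 23), (17, 14, Gus, Lyra, 25, 1), (17, 30, Rae, Delta, 17, 23), (17, 30, Rae, Delta, 25, 1), (17, 31, Ned, Echo, 17, 23), (17, 31, Ned, Echo, 25, 1), (17, 36, Sam, Zephyr, 17, 23), (17, 36, Sam, Zephyr, 25, 1), (17, 4, Wes, Echo, 17, 23), (17, 4, Wes, Echo, 25, 1), (23, 19, Uma, Nova, 12, 8), (23, 19, Uma, Nova, 15, 36), (23, 19, Uma, Nova, 27, 13), (23, 19, Uma, Nova, 6, 17), (23, 32, Uma, Beta, 12, 8), (23, 32, Uma, Beta, 15, 36), (23, 32, Uma, Beta, 27, 13), (23, 32, Uma, Beta, 6, 17), (23, 34, Eve, Gamma, 12, 8), (23, 34, Eve, Gamma, 15, 36), (23, 34, Eve, Gamma, 27, 13), (23, 34, Eve, Gamma, 6, 17)}.
Joining (Store ⨝ Customer) and Product on cid yields {(16, 24, Fay, Orion, 10, 33, cs), (16, 9, Lee, Zephyr, 10, 33, cs), (17, 14, Gus, Lyra, 25, 1, rd), (17, 30, Rae, Delta, 25, 1, rd), (17, 31, Ned, Echo, 25, 1, rd), (17, 36, Sam, Zephyr, 25, 1, rd), (17, 4, Wes, Echo, 25, 1, rd), (23, 19, Uma, Nova, 15, 36, fin), (23, 32, Uma, Beta, 15, 36, fin), (23, 34, Eve, Gamma, 15, 36, fin)}.
Apply σ_{region ≠ rd}; surviving tuples: {(16, 24, Fay, Orion, 10, 33, cs), (16, 9, Lee, Zephyr, 10, 33, cs), (23, 19, Uma, Nova, 15, 36, fin), (23, 32, Uma, Beta, 15, 36, fin), (23, 34, Eve, Gamma, 15, 36, fin)}
π_{qty, pname} gives {(19, Nova), (24, Orion), (32, Beta), (34, Gamma), (9, Zephyr)}.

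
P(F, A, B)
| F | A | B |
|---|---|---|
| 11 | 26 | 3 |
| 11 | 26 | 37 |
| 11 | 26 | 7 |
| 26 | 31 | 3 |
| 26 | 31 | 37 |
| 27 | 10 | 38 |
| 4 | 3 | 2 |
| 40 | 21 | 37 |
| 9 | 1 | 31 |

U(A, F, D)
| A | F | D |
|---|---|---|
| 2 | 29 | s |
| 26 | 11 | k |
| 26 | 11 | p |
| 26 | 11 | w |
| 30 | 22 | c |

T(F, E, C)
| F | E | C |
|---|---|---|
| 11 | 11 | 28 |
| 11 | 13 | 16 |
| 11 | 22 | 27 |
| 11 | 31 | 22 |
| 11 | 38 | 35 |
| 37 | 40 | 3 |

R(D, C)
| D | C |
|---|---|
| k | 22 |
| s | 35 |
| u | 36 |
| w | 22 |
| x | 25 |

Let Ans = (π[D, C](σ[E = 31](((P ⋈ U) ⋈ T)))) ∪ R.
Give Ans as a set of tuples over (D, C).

{(k, 22), (p, 22), (s, 35), (u, 36), (w, 22), (x, 25)}

P ⋈ U (natural join on F, A): {(11, 26, 3, k), (11, 26, 3, p), (11, 26, 3, w), (11, 26, 37, k), (11, 26, 37, p), (11, 26, 37, w), (11, 26, 7, k), (11, 26, 7, p), (11, 26, 7, w)}
(P ⋈ U) ⋈ T (natural join on F): {(11, 26, 3, k, 11, 28), (11, 26, 3, k, 13, 16), (11, 26, 3, k, 22, 27), (11, 26, 3, k, 31, 22), (11, 26, 3, k, 38, 35), (11, 26, 3, p, 11, 28), (11, 26, 3, p, 13, 16), (11, 26, 3, p, 22, 27), (11, 26, 3, p, 31, 22), (11, 26, 3, p, 38, 35), (11, 26, 3, w, 11, 28), (11, 26, 3, w, 13, 16), (11, 26, 3, w, 22, 27), (11, 26, 3, w, 31, 22), (11, 26, 3, w, 38, 35), (11, 26, 37, k, 11, 28), (11, 26, 37, k, 13, 16), (11, 26, 37, k, 22, 27), (11, 26, 37, k, 31, 22), (11, 26, 37, k, 38, 35), (11, 26, 37, p, 11, 28), (11, 26, 37, p, 13, 16), (11, 26, 37, p, 22, 27), (11, 26, 37, p, 31, 22), (11, 26, 37, p, 38, 35), (11, 26, 37, w, 11, 28), (11, 26, 37, w, 13, 16), (11, 26, 37, w, 22, 27), (11, 26, 37, w, 31, 22), (11, 26, 37, w, 38, 35), (11, 26, 7, k, 11, 28), (11, 26, 7, k, 13, 16), (11, 26, 7, k, 22, 27), (11, 26, 7, k, 31, 22), (11, 26, 7, k, 38, 35), (11, 26, 7, p, 11, 28), (11, 26, 7, p, 13, 16), (11, 26, 7, p, 22, 27), (11, 26, 7, p, 31, 22), (11, 26, 7, p, 38, 35), (11, 26, 7, w, 11, 28), (11, 26, 7, w, 13, 16), (11, 26, 7, w, 22, 27), (11, 26, 7, w, 31, 22), (11, 26, 7, w, 38, 35)}
Filtering on E = 31 leaves {(11, 26, 3, k, 31, 22), (11, 26, 3, p, 31, 22), (11, 26, 3, w, 31, 22), (11, 26, 37, k, 31, 22), (11, 26, 37, p, 31, 22), (11, 26, 37, w, 31, 22), (11, 26, 7, k, 31, 22), (11, 26, 7, p, 31, 22), (11, 26, 7, w, 31, 22)}.
Keep only column(s) D, C (6 duplicate(s) eliminated): {(k, 22), (p, 22), (w, 22)}
Set union of the two operands is {(k, 22), (p, 22), (s, 35), (u, 36), (w, 22), (x, 25)}.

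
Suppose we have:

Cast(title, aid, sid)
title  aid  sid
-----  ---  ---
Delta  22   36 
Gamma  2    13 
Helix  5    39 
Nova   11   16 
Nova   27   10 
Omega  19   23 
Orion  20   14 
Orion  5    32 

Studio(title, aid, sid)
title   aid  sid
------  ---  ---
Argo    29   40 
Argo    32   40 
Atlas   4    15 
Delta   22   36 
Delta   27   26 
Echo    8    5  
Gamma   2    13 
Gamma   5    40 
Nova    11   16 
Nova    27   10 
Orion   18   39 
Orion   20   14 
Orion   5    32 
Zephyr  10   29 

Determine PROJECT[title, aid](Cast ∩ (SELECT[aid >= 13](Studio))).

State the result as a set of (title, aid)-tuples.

{(Delta, 22), (Nova, 27), (Orion, 20)}

Selection aid >= 13: {(Argo, 29, 40), (Argo, 32, 40), (Delta, 22, 36), (Delta, 27, 26), (Nova, 27, 10), (Orion, 18, 39), (Orion, 20, 14)}
Taking the intersection: {(Delta, 22, 36), (Nova, 27, 10), (Orion, 20, 14)}
Keep only column(s) title, aid: {(Delta, 22), (Nova, 27), (Orion, 20)}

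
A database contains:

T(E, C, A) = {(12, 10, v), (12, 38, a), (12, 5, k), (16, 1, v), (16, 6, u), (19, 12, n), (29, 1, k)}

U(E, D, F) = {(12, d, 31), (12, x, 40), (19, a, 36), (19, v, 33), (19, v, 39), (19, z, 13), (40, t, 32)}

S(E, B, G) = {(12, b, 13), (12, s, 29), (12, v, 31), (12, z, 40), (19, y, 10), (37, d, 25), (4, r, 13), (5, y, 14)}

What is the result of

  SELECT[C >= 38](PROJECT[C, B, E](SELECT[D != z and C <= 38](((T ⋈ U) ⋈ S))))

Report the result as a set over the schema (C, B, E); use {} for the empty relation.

{(38, b, 12), (38, s, 12), (38, v, 12), (38, z, 12)}

Natural join on E: {(12, 10, v, d, 31), (12, 10, v, x, 40), (12, 38, a, d, 31), (12, 38, a, x, 40), (12, 5, k, d, 31), (12, 5, k, x, 40), (19, 12, n, a, 36), (19, 12, n, v, 33), (19, 12, n, v, 39), (19, 12, n, z, 13)}
Natural join on E: {(12, 10, v, d, 31, b, 13), (12, 10, v, d, 31, s, 29), (12, 10, v, d, 31, v, 31), (12, 10, v, d, 31, z, 40), (12, 10, v, x, 40, b, 13), (12, 10, v, x, 40, s, 29), (12, 10, v, x, 40, v, 31), (12, 10, v, x, 40, z, 40), (12, 38, a, d, 31, b, 13), (12, 38, a, d, 31, s, 29), (12, 38, a, d, 31, v, 31), (12, 38, a, d, 31, z, 40), (12, 38, a, x, 40, b, 13), (12, 38, a, x, 40, s, 29), (12, 38, a, x, 40, v, 31), (12, 38, a, x, 40, z, 40), (12, 5, k, d, 31, b, 13), (12, 5, k, d, 31, s, 29), (12, 5, k, d, 31, v, 31), (12, 5, k, d, 31, z, 40), (12, 5, k, x, 40, b, 13), (12, 5, k, x, 40, s, 29), (12, 5, k, x, 40, v, 31), (12, 5, k, x, 40, z, 40), (19, 12, n, a, 36, y, 10), (19, 12, n, v, 33, y, 10), (19, 12, n, v, 39, y, 10), (19, 12, n, z, 13, y, 10)}
Apply σ_{D != z and C <= 38}; surviving tuples: {(12, 10, v, d, 31, b, 13), (12, 10, v, d, 31, s, 29), (12, 10, v, d, 31, v, 31), (12, 10, v, d, 31, z, 40), (12, 10, v, x, 40, b, 13), (12, 10, v, x, 40, s, 29), (12, 10, v, x, 40, v, 31), (12, 10, v, x, 40, z, 40), (12, 38, a, d, 31, b, 13), (12, 38, a, d, 31, s, 29), (12, 38, a, d, 31, v, 31), (12, 38, a, d, 31, z, 40), (12, 38, a, x, 40, b, 13), (12, 38, a, x, 40, s, 29), (12, 38, a, x, 40, v, 31), (12, 38, a, x, 40, z, 40), (12, 5, k, d, 31, b, 13), (12, 5, k, d, 31, s, 29), (12, 5, k, d, 31, v, 31), (12, 5, k, d, 31, z, 40), (12, 5, k, x, 40, b, 13), (12, 5, k, x, 40, s, 29), (12, 5, k, x, 40, v, 31), (12, 5, k, x, 40, z, 40), (19, 12, n, a, 36, y, 10), (19, 12, n, v, 33, y, 10), (19, 12, n, v, 39, y, 10)}
Projecting to C, B, E (14 duplicate(s) eliminated): {(10, b, 12), (10, s, 12), (10, v, 12), (10, z, 12), (12, y, 19), (38, b, 12), (38, s, 12), (38, v, 12), (38, z, 12), (5, b, 12), (5, s, 12), (5, v, 12), (5, z, 12)}
Apply σ_{C >= 38}; surviving tuples: {(38, b, 12), (38, s, 12), (38, v, 12), (38, z, 12)}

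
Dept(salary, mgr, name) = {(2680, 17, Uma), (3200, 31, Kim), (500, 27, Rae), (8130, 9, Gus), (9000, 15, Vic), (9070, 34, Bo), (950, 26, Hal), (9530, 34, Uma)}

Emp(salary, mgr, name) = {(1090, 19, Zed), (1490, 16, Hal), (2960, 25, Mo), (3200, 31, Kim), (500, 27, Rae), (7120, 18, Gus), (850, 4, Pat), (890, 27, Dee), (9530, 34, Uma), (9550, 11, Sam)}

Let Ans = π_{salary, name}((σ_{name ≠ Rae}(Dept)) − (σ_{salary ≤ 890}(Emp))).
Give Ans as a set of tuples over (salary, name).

{(2680, Uma), (3200, Kim), (8130, Gus), (9000, Vic), (9070, Bo), (950, Hal), (9530, Uma)}

Apply σ_{name ≠ Rae}; surviving tuples: {(2680, 17, Uma), (3200, 31, Kim), (8130, 9, Gus), (9000, 15, Vic), (9070, 34, Bo), (950, 26, Hal), (9530, 34, Uma)}
Apply σ_{salary ≤ 890}; surviving tuples: {(500, 27, Rae), (850, 4, Pat), (890, 27, Dee)}
Taking the difference: {(2680, 17, Uma), (3200, 31, Kim), (8130, 9, Gus), (9000, 15, Vic), (9070, 34, Bo), (950, 26, Hal), (9530, 34, Uma)}
Projecting to salary, name: {(2680, Uma), (3200, Kim), (8130, Gus), (9000, Vic), (9070, Bo), (950, Hal), (9530, Uma)}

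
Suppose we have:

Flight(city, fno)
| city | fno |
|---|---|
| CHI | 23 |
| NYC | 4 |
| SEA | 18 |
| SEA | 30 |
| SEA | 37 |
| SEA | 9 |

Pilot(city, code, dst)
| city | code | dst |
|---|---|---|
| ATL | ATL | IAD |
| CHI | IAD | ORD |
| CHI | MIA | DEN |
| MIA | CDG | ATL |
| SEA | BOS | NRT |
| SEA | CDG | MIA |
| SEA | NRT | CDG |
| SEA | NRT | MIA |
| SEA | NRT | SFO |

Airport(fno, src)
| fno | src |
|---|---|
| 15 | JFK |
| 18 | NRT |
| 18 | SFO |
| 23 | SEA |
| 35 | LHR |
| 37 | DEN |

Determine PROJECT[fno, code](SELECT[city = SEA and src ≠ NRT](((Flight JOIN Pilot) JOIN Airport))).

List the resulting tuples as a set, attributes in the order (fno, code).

Natural join on city: {(CHI, 23, IAD, ORD), (CHI, 23, MIA, DEN), (SEA, 18, BOS, NRT), (SEA, 18, CDG, MIA), (SEA, 18, NRT, CDG), (SEA, 18, NRT, MIA), (SEA, 18, NRT, SFO), (SEA, 30, BOS, NRT), (SEA, 30, CDG, MIA), (SEA, 30, NRT, CDG), (SEA, 30, NRT, MIA), (SEA, 30, NRT, SFO), (SEA, 37, BOS, NRT), (SEA, 37, CDG, MIA), (SEA, 37, NRT, CDG), (SEA, 37, NRT, MIA), (SEA, 37, NRT, SFO), (SEA, 9, BOS, NRT), (SEA, 9, CDG, MIA), (SEA, 9, NRT, CDG), (SEA, 9, NRT, MIA), (SEA, 9, NRT, SFO)}
Natural join on fno: {(CHI, 23, IAD, ORD, SEA), (CHI, 23, MIA, DEN, SEA), (SEA, 18, BOS, NRT, NRT), (SEA, 18, BOS, NRT, SFO), (SEA, 18, CDG, MIA, NRT), (SEA, 18, CDG, MIA, SFO), (SEA, 18, NRT, CDG, NRT), (SEA, 18, NRT, CDG, SFO), (SEA, 18, NRT, MIA, NRT), (SEA, 18, NRT, MIA, SFO), (SEA, 18, NRT, SFO, NRT), (SEA, 18, NRT, SFO, SFO), (SEA, 37, BOS, NRT, DEN), (SEA, 37, CDG, MIA, DEN), (SEA, 37, NRT, CDG, DEN), (SEA, 37, NRT, MIA, DEN), (SEA, 37, NRT, SFO, DEN)}
σ[city = SEA and src ≠ NRT]: keep tuples satisfying city = SEA and src ≠ NRT → {(SEA, 18, BOS, NRT, SFO), (SEA, 18, CDG, MIA, SFO), (SEA, 18, NRT, CDG, SFO), (SEA, 18, NRT, MIA, SFO), (SEA, 18, NRT, SFO, SFO), (SEA, 37, BOS, NRT, DEN), (SEA, 37, CDG, MIA, DEN), (SEA, 37, NRT, CDG, DEN), (SEA, 37, NRT, MIA, DEN), (SEA, 37, NRT, SFO, DEN)}
Projecting to fno, code (4 duplicate(s) eliminated): {(18, BOS), (18, CDG), (18, NRT), (37, BOS), (37, CDG), (37, NRT)}

{(18, BOS), (18, CDG), (18, NRT), (37, BOS), (37, CDG), (37, NRT)}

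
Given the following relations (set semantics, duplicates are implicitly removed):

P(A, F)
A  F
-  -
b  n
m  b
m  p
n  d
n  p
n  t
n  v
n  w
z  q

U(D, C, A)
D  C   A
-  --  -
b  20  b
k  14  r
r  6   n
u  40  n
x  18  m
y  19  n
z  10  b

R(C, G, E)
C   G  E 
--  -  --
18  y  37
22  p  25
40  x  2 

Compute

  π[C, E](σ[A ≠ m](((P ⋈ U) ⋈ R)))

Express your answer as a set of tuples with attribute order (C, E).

{(40, 2)}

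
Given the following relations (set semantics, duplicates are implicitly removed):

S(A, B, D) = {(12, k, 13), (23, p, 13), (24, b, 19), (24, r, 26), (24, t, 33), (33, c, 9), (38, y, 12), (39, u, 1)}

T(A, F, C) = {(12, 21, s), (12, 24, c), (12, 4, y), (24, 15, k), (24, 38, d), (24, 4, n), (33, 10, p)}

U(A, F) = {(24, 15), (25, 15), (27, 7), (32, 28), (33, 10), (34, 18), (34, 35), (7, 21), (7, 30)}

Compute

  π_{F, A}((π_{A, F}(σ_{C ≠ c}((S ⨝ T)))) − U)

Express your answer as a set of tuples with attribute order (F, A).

{(21, 12), (38, 24), (4, 12), (4, 24)}

S ⋈ T (natural join on A): {(12, k, 13, 21, s), (12, k, 13, 24, c), (12, k, 13, 4, y), (24, b, 19, 15, k), (24, b, 19, 38, d), (24, b, 19, 4, n), (24, r, 26, 15, k), (24, r, 26, 38, d), (24, r, 26, 4, n), (24, t, 33, 15, k), (24, t, 33, 38, d), (24, t, 33, 4, n), (33, c, 9, 10, p)}
Filtering on C ≠ c leaves {(12, k, 13, 21, s), (12, k, 13, 4, y), (24, b, 19, 15, k), (24, b, 19, 38, d), (24, b, 19, 4, n), (24, r, 26, 15, k), (24, r, 26, 38, d), (24, r, 26, 4, n), (24, t, 33, 15, k), (24, t, 33, 38, d), (24, t, 33, 4, n), (33, c, 9, 10, p)}.
π[A, F]: project onto (A, F) (6 duplicate(s) eliminated) → {(12, 21), (12, 4), (24, 15), (24, 38), (24, 4), (33, 10)}
Difference: {(12, 21), (12, 4), (24, 15), (24, 38), (24, 4), (33, 10)} with {(24, 15), (25, 15), (27, 7), (32, 28), (33, 10), (34, 18), (34, 35), (7, 21), (7, 30)} → {(12, 21), (12, 4), (24, 38), (24, 4)}
π[F, A]: project onto (F, A) → {(21, 12), (38, 24), (4, 12), (4, 24)}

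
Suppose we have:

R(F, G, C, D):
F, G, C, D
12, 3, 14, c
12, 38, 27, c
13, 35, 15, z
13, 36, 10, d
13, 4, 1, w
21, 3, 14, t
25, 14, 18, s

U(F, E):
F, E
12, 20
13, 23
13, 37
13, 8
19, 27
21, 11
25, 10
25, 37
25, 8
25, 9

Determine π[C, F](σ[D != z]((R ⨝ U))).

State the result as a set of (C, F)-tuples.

R ⋈ U (natural join on F): {(12, 3, 14, c, 20), (12, 38, 27, c, 20), (13, 35, 15, z, 23), (13, 35, 15, z, 37), (13, 35, 15, z, 8), (13, 36, 10, d, 23), (13, 36, 10, d, 37), (13, 36, 10, d, 8), (13, 4, 1, w, 23), (13, 4, 1, w, 37), (13, 4, 1, w, 8), (21, 3, 14, t, 11), (25, 14, 18, s, 10), (25, 14, 18, s, 37), (25, 14, 18, s, 8), (25, 14, 18, s, 9)}
Apply σ_{D != z}; surviving tuples: {(12, 3, 14, c, 20), (12, 38, 27, c, 20), (13, 36, 10, d, 23), (13, 36, 10, d, 37), (13, 36, 10, d, 8), (13, 4, 1, w, 23), (13, 4, 1, w, 37), (13, 4, 1, w, 8), (21, 3, 14, t, 11), (25, 14, 18, s, 10), (25, 14, 18, s, 37), (25, 14, 18, s, 8), (25, 14, 18, s, 9)}
Keep only column(s) C, F (7 duplicate(s) eliminated): {(1, 13), (10, 13), (14, 12), (14, 21), (18, 25), (27, 12)}

{(1, 13), (10, 13), (14, 12), (14, 21), (18, 25), (27, 12)}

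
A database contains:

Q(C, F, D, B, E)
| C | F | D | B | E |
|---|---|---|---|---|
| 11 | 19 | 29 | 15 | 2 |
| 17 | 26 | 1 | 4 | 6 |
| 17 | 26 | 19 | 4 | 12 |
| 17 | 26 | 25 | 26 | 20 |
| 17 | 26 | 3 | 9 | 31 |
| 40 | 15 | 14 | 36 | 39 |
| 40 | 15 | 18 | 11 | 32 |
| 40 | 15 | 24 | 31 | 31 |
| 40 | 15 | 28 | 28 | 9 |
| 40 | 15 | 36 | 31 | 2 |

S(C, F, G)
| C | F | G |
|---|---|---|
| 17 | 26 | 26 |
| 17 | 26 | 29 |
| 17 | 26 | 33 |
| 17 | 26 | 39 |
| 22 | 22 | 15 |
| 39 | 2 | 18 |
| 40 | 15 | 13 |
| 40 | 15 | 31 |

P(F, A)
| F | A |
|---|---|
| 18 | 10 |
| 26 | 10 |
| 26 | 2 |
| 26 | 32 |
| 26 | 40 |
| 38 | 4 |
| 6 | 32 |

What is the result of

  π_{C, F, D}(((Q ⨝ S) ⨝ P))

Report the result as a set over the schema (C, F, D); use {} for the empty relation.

{(17, 26, 1), (17, 26, 19), (17, 26, 25), (17, 26, 3)}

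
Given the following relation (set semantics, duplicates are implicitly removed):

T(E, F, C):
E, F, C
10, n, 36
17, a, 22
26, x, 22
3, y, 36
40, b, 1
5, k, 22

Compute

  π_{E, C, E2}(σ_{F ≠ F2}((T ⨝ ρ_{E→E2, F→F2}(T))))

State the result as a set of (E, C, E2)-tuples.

{(10, 36, 3), (17, 22, 26), (17, 22, 5), (26, 22, 17), (26, 22, 5), (3, 36, 10), (5, 22, 17), (5, 22, 26)}

ρ[E→E2, F→F2]: schema becomes (E2, F2, C); tuples unchanged.
Joining T and ρ_{E→E2, F→F2}(T) on C yields {(10, n, 36, 10, n), (10, n, 36, 3, y), (17, a, 22, 17, a), (17, a, 22, 26, x), (17, a, 22, 5, k), (26, x, 22, 17, a), (26, x, 22, 26, x), (26, x, 22, 5, k), (3, y, 36, 10, n), (3, y, 36, 3, y), (40, b, 1, 40, b), (5, k, 22, 17, a), (5, k, 22, 26, x), (5, k, 22, 5, k)}.
Filtering on F ≠ F2 leaves {(10, n, 36, 3, y), (17, a, 22, 26, x), (17, a, 22, 5, k), (26, x, 22, 17, a), (26, x, 22, 5, k), (3, y, 36, 10, n), (5, k, 22, 17, a), (5, k, 22, 26, x)}.
π_{E, C, E2} gives {(10, 36, 3), (17, 22, 26), (17, 22, 5), (26, 22, 17), (26, 22, 5), (3, 36, 10), (5, 22, 17), (5, 22, 26)}.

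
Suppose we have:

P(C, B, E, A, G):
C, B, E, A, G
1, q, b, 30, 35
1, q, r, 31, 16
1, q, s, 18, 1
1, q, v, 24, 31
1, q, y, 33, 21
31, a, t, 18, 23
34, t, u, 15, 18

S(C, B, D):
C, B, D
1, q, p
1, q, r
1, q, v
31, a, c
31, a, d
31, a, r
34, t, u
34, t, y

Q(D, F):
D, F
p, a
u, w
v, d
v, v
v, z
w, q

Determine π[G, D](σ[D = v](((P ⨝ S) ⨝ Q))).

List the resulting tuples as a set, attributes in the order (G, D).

{(1, v), (16, v), (21, v), (31, v), (35, v)}

Natural join on C, B: {(1, q, b, 30, 35, p), (1, q, b, 30, 35, r), (1, q, b, 30, 35, v), (1, q, r, 31, 16, p), (1, q, r, 31, 16, r), (1, q, r, 31, 16, v), (1, q, s, 18, 1, p), (1, q, s, 18, 1, r), (1, q, s, 18, 1, v), (1, q, v, 24, 31, p), (1, q, v, 24, 31, r), (1, q, v, 24, 31, v), (1, q, y, 33, 21, p), (1, q, y, 33, 21, r), (1, q, y, 33, 21, v), (31, a, t, 18, 23, c), (31, a, t, 18, 23, d), (31, a, t, 18, 23, r), (34, t, u, 15, 18, u), (34, t, u, 15, 18, y)}
Natural join on D: {(1, q, b, 30, 35, p, a), (1, q, b, 30, 35, v, d), (1, q, b, 30, 35, v, v), (1, q, b, 30, 35, v, z), (1, q, r, 31, 16, p, a), (1, q, r, 31, 16, v, d), (1, q, r, 31, 16, v, v), (1, q, r, 31, 16, v, z), (1, q, s, 18, 1, p, a), (1, q, s, 18, 1, v, d), (1, q, s, 18, 1, v, v), (1, q, s, 18, 1, v, z), (1, q, v, 24, 31, p, a), (1, q, v, 24, 31, v, d), (1, q, v, 24, 31, v, v), (1, q, v, 24, 31, v, z), (1, q, y, 33, 21, p, a), (1, q, y, 33, 21, v, d), (1, q, y, 33, 21, v, v), (1, q, y, 33, 21, v, z), (34, t, u, 15, 18, u, w)}
Apply σ_{D = v}; surviving tuples: {(1, q, b, 30, 35, v, d), (1, q, b, 30, 35, v, v), (1, q, b, 30, 35, v, z), (1, q, r, 31, 16, v, d), (1, q, r, 31, 16, v, v), (1, q, r, 31, 16, v, z), (1, q, s, 18, 1, v, d), (1, q, s, 18, 1, v, v), (1, q, s, 18, 1, v, z), (1, q, v, 24, 31, v, d), (1, q, v, 24, 31, v, v), (1, q, v, 24, 31, v, z), (1, q, y, 33, 21, v, d), (1, q, y, 33, 21, v, v), (1, q, y, 33, 21, v, z)}
π[G, D]: project onto (G, D) (10 duplicate(s) eliminated) → {(1, v), (16, v), (21, v), (31, v), (35, v)}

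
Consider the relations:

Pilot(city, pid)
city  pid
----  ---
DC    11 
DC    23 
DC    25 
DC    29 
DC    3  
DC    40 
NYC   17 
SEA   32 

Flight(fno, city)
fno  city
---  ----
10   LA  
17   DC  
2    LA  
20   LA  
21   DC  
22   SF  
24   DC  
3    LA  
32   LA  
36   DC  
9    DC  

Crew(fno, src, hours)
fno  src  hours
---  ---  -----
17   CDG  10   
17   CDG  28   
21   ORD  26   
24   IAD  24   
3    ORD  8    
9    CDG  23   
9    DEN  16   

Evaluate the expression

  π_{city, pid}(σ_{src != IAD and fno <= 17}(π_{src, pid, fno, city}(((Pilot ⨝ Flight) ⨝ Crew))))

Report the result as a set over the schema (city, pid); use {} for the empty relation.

{(DC, 11), (DC, 23), (DC, 25), (DC, 29), (DC, 3), (DC, 40)}

Pilot ⋈ Flight (natural join on city): {(DC, 11, 17), (DC, 11, 21), (DC, 11, 24), (DC, 11, 36), (DC, 11, 9), (DC, 23, 17), (DC, 23, 21), (DC, 23, 24), (DC, 23, 36), (DC, 23, 9), (DC, 25, 17), (DC, 25, 21), (DC, 25, 24), (DC, 25, 36), (DC, 25, 9), (DC, 29, 17), (DC, 29, 21), (DC, 29, 24), (DC, 29, 36), (DC, 29, 9), (DC, 3, 17), (DC, 3, 21), (DC, 3, 24), (DC, 3, 36), (DC, 3, 9), (DC, 40, 17), (DC, 40, 21), (DC, 40, 24), (DC, 40, 36), (DC, 40, 9)}
(Pilot ⨝ Flight) ⋈ Crew (natural join on fno): {(DC, 11, 17, CDG, 10), (DC, 11, 17, CDG, 28), (DC, 11, 21, ORD, 26), (DC, 11, 24, IAD, 24), (DC, 11, 9, CDG, 23), (DC, 11, 9, DEN, 16), (DC, 23, 17, CDG, 10), (DC, 23, 17, CDG, 28), (DC, 23, 21, ORD, 26), (DC, 23, 24, IAD, 24), (DC, 23, 9, CDG, 23), (DC, 23, 9, DEN, 16), (DC, 25, 17, CDG, 10), (DC, 25, 17, CDG, 28), (DC, 25, 21, ORD, 26), (DC, 25, 24, IAD, 24), (DC, 25, 9, CDG, 23), (DC, 25, 9, DEN, 16), (DC, 29, 17, CDG, 10), (DC, 29, 17, CDG, 28), (DC, 29, 21, ORD, 26), (DC, 29, 24, IAD, 24), (DC, 29, 9, CDG, 23), (DC, 29, 9, DEN, 16), (DC, 3, 17, CDG, 10), (DC, 3, 17, CDG, 28), (DC, 3, 21, ORD, 26), (DC, 3, 24, IAD, 24), (DC, 3, 9, CDG, 23), (DC, 3, 9, DEN, 16), (DC, 40, 17, CDG, 10), (DC, 40, 17, CDG, 28), (DC, 40, 21, ORD, 26), (DC, 40, 24, IAD, 24), (DC, 40, 9, CDG, 23), (DC, 40, 9, DEN, 16)}
π_{src, pid, fno, city} gives {(CDG, 11, 17, DC), (CDG, 11, 9, DC), (CDG, 23, 17, DC), (CDG, 23, 9, DC), (CDG, 25, 17, DC), (CDG, 25, 9, DC), (CDG, 29, 17, DC), (CDG, 29, 9, DC), (CDG, 3, 17, DC), (CDG, 3, 9, DC), (CDG, 40, 17, DC), (CDG, 40, 9, DC), (DEN, 11, 9, DC), (DEN, 23, 9, DC), (DEN, 25, 9, DC), (DEN, 29, 9, DC), (DEN, 3, 9, DC), (DEN, 40, 9, DC), (IAD, 11, 24, DC), (IAD, 23, 24, DC), (IAD, 25, 24, DC), (IAD, 29, 24, DC), (IAD, 3, 24, DC), (IAD, 40, 24, DC), (ORD, 11, 21, DC), (ORD, 23, 21, DC), (ORD, 25, 21, DC), (ORD, 29, 21, DC), (ORD, 3, 21, DC), (ORD, 40, 21, DC)} (6 duplicate(s) eliminated).
Selection src != IAD and fno <= 17: {(CDG, 11, 17, DC), (CDG, 11, 9, DC), (CDG, 23, 17, DC), (CDG, 23, 9, DC), (CDG, 25, 17, DC), (CDG, 25, 9, DC), (CDG, 29, 17, DC), (CDG, 29, 9, DC), (CDG, 3, 17, DC), (CDG, 3, 9, DC), (CDG, 40, 17, DC), (CDG, 40, 9, DC), (DEN, 11, 9, DC), (DEN, 23, 9, DC), (DEN, 25, 9, DC), (DEN, 29, 9, DC), (DEN, 3, 9, DC), (DEN, 40, 9, DC)}
π_{city, pid} gives {(DC, 11), (DC, 23), (DC, 25), (DC, 29), (DC, 3), (DC, 40)} (12 duplicate(s) eliminated).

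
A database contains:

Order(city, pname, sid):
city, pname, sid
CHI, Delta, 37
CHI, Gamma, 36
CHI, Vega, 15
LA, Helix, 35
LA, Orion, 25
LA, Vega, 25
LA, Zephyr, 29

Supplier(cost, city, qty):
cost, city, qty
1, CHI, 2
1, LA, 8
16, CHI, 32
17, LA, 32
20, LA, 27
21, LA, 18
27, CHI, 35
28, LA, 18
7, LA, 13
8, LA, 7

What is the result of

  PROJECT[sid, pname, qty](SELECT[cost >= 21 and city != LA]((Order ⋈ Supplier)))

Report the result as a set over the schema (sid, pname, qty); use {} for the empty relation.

Joining Order and Supplier on city yields {(CHI, Delta, 37, 1, 2), (CHI, Delta, 37, 16, 32), (CHI, Delta, 37, 27, 35), (CHI, Gamma, 36, 1, 2), (CHI, Gamma, 36, 16, 32), (CHI, Gamma, 36, 27, 35), (CHI, Vega, 15, 1, 2), (CHI, Vega, 15, 16, 32), (CHI, Vega, 15, 27, 35), (LA, Helix, 35, 1, 8), (LA, Helix, 35, 17, 32), (LA, Helix, 35, 20, 27), (LA, Helix, 35, 21, 18), (LA, Helix, 35, 28, 18), (LA, Helix, 35, 7, 13), (LA, Helix, 35, 8, 7), (LA, Orion, 25, 1, 8), (LA, Orion, 25, 17, 32), (LA, Orion, 25, 20, 27), (LA, Orion, 25, 21, 18), (LA, Orion, 25, 28, 18), (LA, Orion, 25, 7, 13), (LA, Orion, 25, 8, 7), (LA, Vega, 25, 1, 8), (LA, Vega, 25, 17, 32), (LA, Vega, 25, 20, 27), (LA, Vega, 25, 21, 18), (LA, Vega, 25, 28, 18), (LA, Vega, 25, 7, 13), (LA, Vega, 25, 8, 7), (LA, Zephyr, 29, 1, 8), (LA, Zephyr, 29, 17, 32), (LA, Zephyr, 29, 20, 27), (LA, Zephyr, 29, 21, 18), (LA, Zephyr, 29, 28, 18), (LA, Zephyr, 29, 7, 13), (LA, Zephyr, 29, 8, 7)}.
Apply σ_{cost >= 21 and city != LA}; surviving tuples: {(CHI, Delta, 37, 27, 35), (CHI, Gamma, 36, 27, 35), (CHI, Vega, 15, 27, 35)}
Projecting to sid, pname, qty: {(15, Vega, 35), (36, Gamma, 35), (37, Delta, 35)}

{(15, Vega, 35), (36, Gamma, 35), (37, Delta, 35)}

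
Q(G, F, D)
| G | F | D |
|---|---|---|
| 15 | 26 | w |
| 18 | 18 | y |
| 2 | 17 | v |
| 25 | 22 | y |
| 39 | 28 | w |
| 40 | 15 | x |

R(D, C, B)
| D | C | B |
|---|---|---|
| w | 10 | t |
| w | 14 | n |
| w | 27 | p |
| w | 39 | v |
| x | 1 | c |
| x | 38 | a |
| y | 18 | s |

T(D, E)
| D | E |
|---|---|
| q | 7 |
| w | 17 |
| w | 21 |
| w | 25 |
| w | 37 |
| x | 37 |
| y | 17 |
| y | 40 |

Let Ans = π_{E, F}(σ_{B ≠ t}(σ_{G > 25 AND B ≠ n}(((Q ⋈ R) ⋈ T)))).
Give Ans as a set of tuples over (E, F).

Joining Q and R on D yields {(15, 26, w, 10, t), (15, 26, w, 14, n), (15, 26, w, 27, p), (15, 26, w, 39, v), (18, 18, y, 18, s), (25, 22, y, 18, s), (39, 28, w, 10, t), (39, 28, w, 14, n), (39, 28, w, 27, p), (39, 28, w, 39, v), (40, 15, x, 1, c), (40, 15, x, 38, a)}.
Joining (Q ⋈ R) and T on D yields {(15, 26, w, 10, t, 17), (15, 26, w, 10, t, 21), (15, 26, w, 10, t, 25), (15, 26, w, 10, t, 37), (15, 26, w, 14, n, 17), (15, 26, w, 14, n, 21), (15, 26, w, 14, n, 25), (15, 26, w, 14, n, 37), (15, 26, w, 27, p, 17), (15, 26, w, 27, p, 21), (15, 26, w, 27, p, 25), (15, 26, w, 27, p, 37), (15, 26, w, 39, v, 17), (15, 26, w, 39, v, 21), (15, 26, w, 39, v, 25), (15, 26, w, 39, v, 37), (18, 18, y, 18, s, 17), (18, 18, y, 18, s, 40), (25, 22, y, 18, s, 17), (25, 22, y, 18, s, 40), (39, 28, w, 10, t, 17), (39, 28, w, 10, t, 21), (39, 28, w, 10, t, 25), (39, 28, w, 10, t, 37), (39, 28, w, 14, n, 17), (39, 28, w, 14, n, 21), (39, 28, w, 14, n, 25), (39, 28, w, 14, n, 37), (39, 28, w, 27, p, 17), (39, 28, w, 27, p, 21), (39, 28, w, 27, p, 25), (39, 28, w, 27, p, 37), (39, 28, w, 39, v, 17), (39, 28, w, 39, v, 21), (39, 28, w, 39, v, 25), (39, 28, w, 39, v, 37), (40, 15, x, 1, c, 37), (40, 15, x, 38, a, 37)}.
Filtering on G > 25 AND B ≠ n leaves {(39, 28, w, 10, t, 17), (39, 28, w, 10, t, 21), (39, 28, w, 10, t, 25), (39, 28, w, 10, t, 37), (39, 28, w, 27, p, 17), (39, 28, w, 27, p, 21), (39, 28, w, 27, p, 25), (39, 28, w, 27, p, 37), (39, 28, w, 39, v, 17), (39, 28, w, 39, v, 21), (39, 28, w, 39, v, 25), (39, 28, w, 39, v, 37), (40, 15, x, 1, c, 37), (40, 15, x, 38, a, 37)}.
Filtering on B ≠ t leaves {(39, 28, w, 27, p, 17), (39, 28, w, 27, p, 21), (39, 28, w, 27, p, 25), (39, 28, w, 27, p, 37), (39, 28, w, 39, v, 17), (39, 28, w, 39, v, 21), (39, 28, w, 39, v, 25), (39, 28, w, 39, v, 37), (40, 15, x, 1, c, 37), (40, 15, x, 38, a, 37)}.
π_{E, F} gives {(17, 28), (21, 28), (25, 28), (37, 15), (37, 28)} (5 duplicate(s) eliminated).

{(17, 28), (21, 28), (25, 28), (37, 15), (37, 28)}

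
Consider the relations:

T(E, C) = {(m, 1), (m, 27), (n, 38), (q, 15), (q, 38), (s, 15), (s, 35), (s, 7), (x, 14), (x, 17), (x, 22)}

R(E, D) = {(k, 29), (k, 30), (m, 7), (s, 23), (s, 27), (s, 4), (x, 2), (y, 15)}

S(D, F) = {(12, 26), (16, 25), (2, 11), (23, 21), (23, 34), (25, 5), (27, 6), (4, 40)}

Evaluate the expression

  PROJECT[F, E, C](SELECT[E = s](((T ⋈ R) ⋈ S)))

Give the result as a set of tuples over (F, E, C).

{(21, s, 15), (21, s, 35), (21, s, 7), (34, s, 15), (34, s, 35), (34, s, 7), (40, s, 15), (40, s, 35), (40, s, 7), (6, s, 15), (6, s, 35), (6, s, 7)}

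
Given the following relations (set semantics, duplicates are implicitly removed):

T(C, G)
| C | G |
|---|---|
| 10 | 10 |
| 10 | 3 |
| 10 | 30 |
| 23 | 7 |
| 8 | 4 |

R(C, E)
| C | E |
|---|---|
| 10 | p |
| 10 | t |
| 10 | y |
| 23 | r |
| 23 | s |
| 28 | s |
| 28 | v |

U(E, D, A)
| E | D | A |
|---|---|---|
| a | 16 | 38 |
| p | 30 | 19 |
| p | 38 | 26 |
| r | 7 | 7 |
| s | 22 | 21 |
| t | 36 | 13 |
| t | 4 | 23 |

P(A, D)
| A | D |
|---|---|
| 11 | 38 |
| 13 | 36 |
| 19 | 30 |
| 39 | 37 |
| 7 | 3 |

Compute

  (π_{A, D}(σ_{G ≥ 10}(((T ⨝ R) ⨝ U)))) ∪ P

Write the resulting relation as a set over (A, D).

{(11, 38), (13, 36), (19, 30), (23, 4), (26, 38), (39, 37), (7, 3)}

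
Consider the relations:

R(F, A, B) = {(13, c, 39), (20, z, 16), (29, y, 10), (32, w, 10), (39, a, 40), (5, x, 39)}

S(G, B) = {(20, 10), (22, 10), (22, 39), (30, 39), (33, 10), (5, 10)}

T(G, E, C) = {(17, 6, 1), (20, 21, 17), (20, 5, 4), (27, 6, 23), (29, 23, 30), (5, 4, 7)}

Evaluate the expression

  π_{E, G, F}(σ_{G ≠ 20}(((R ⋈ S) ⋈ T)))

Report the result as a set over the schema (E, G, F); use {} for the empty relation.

Natural join on B: {(13, c, 39, 22), (13, c, 39, 30), (29, y, 10, 20), (29, y, 10, 22), (29, y, 10, 33), (29, y, 10, 5), (32, w, 10, 20), (32, w, 10, 22), (32, w, 10, 33), (32, w, 10, 5), (5, x, 39, 22), (5, x, 39, 30)}
Natural join on G: {(29, y, 10, 20, 21, 17), (29, y, 10, 20, 5, 4), (29, y, 10, 5, 4, 7), (32, w, 10, 20, 21, 17), (32, w, 10, 20, 5, 4), (32, w, 10, 5, 4, 7)}
Selection G ≠ 20: {(29, y, 10, 5, 4, 7), (32, w, 10, 5, 4, 7)}
π[E, G, F]: project onto (E, G, F) → {(4, 5, 29), (4, 5, 32)}

{(4, 5, 29), (4, 5, 32)}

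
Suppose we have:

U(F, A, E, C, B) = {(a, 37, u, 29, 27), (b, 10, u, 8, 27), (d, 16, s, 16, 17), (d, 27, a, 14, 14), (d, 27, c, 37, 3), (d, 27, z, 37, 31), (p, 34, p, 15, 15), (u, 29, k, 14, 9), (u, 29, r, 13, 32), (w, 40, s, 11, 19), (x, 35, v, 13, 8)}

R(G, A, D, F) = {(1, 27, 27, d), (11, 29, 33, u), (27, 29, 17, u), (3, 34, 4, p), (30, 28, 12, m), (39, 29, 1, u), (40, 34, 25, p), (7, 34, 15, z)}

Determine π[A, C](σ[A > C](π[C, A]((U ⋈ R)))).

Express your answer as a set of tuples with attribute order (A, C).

{(27, 14), (29, 13), (29, 14), (34, 15)}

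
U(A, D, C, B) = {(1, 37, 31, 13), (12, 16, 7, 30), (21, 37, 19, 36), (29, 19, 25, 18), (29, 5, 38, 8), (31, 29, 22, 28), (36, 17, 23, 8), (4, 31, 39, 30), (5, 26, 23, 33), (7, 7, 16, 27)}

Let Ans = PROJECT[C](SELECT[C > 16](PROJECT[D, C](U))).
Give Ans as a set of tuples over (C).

{19, 22, 23, 25, 31, 38, 39}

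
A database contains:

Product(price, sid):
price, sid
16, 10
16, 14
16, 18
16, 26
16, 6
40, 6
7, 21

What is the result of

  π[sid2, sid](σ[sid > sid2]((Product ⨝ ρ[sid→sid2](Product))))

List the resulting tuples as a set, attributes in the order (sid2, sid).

{(10, 14), (10, 18), (10, 26), (14, 18), (14, 26), (18, 26), (6, 10), (6, 14), (6, 18), (6, 26)}

ρ[sid→sid2]: schema becomes (price, sid2); tuples unchanged.
Joining Product and ρ[sid→sid2](Product) on price yields {(16, 10, 10), (16, 10, 14), (16, 10, 18), (16, 10, 26), (16, 10, 6), (16, 14, 10), (16, 14, 14), (16, 14, 18), (16, 14, 26), (16, 14, 6), (16, 18, 10), (16, 18, 14), (16, 18, 18), (16, 18, 26), (16, 18, 6), (16, 26, 10), (16, 26, 14), (16, 26, 18), (16, 26, 26), (16, 26, 6), (16, 6, 10), (16, 6, 14), (16, 6, 18), (16, 6, 26), (16, 6, 6), (40, 6, 6), (7, 21, 21)}.
Filtering on sid > sid2 leaves {(16, 10, 6), (16, 14, 10), (16, 14, 6), (16, 18, 10), (16, 18, 14), (16, 18, 6), (16, 26, 10), (16, 26, 14), (16, 26, 18), (16, 26, 6)}.
π[sid2, sid]: project onto (sid2, sid) → {(10, 14), (10, 18), (10, 26), (14, 18), (14, 26), (18, 26), (6, 10), (6, 14), (6, 18), (6, 26)}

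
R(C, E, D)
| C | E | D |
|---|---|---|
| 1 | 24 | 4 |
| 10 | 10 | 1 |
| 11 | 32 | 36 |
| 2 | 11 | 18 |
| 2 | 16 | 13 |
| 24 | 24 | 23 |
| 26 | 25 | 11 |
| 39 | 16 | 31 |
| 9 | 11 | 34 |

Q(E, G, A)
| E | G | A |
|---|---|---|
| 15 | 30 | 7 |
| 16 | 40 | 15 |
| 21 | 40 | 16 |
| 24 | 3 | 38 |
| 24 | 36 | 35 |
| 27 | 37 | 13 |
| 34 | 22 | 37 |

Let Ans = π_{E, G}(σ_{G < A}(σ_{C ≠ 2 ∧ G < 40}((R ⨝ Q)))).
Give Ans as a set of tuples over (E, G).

Joining R and Q on E yields {(1, 24, 4, 3, 38), (1, 24, 4, 36, 35), (2, 16, 13, 40, 15), (24, 24, 23, 3, 38), (24, 24, 23, 36, 35), (39, 16, 31, 40, 15)}.
Selection C ≠ 2 ∧ G < 40: {(1, 24, 4, 3, 38), (1, 24, 4, 36, 35), (24, 24, 23, 3, 38), (24, 24, 23, 36, 35)}
Selection G < A: {(1, 24, 4, 3, 38), (24, 24, 23, 3, 38)}
π_{E, G} gives {(24, 3)} (1 duplicate(s) eliminated).

{(24, 3)}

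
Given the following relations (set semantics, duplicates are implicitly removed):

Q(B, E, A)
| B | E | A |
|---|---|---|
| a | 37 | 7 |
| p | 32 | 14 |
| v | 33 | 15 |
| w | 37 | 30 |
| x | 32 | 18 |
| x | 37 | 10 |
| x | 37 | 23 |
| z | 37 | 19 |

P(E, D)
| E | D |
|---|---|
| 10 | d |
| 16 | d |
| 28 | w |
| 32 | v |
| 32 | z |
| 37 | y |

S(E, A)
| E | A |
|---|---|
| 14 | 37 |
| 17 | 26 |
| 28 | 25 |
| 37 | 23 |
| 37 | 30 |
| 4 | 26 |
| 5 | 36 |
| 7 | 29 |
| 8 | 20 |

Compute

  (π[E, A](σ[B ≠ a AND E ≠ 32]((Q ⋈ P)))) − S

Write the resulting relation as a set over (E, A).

Joining Q and P on E yields {(a, 37, 7, y), (p, 32, 14, v), (p, 32, 14, z), (w, 37, 30, y), (x, 32, 18, v), (x, 32, 18, z), (x, 37, 10, y), (x, 37, 23, y), (z, 37, 19, y)}.
Filtering on B ≠ a AND E ≠ 32 leaves {(w, 37, 30, y), (x, 37, 10, y), (x, 37, 23, y), (z, 37, 19, y)}.
π_{E, A} gives {(37, 10), (37, 19), (37, 23), (37, 30)}.
Difference: {(37, 10), (37, 19), (37, 23), (37, 30)} with {(14, 37), (17, 26), (28, 25), (37, 23), (37, 30), (4, 26), (5, 36), (7, 29), (8, 20)} → {(37, 10), (37, 19)}

{(37, 10), (37, 19)}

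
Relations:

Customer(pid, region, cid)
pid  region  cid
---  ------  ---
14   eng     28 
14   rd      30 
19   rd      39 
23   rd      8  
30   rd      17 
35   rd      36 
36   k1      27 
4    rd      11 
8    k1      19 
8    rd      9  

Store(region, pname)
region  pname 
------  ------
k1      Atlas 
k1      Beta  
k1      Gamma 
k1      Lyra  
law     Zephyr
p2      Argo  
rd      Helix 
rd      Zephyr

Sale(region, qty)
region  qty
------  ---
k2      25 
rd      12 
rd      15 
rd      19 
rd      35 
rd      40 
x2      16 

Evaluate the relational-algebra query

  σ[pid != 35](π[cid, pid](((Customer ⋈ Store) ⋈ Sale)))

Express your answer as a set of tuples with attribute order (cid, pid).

Joining Customer and Store on region yields {(14, rd, 30, Helix), (14, rd, 30, Zephyr), (19, rd, 39, Helix), (19, rd, 39, Zephyr), (23, rd, 8, Helix), (23, rd, 8, Zephyr), (30, rd, 17, Helix), (30, rd, 17, Zephyr), (35, rd, 36, Helix), (35, rd, 36, Zephyr), (36, k1, 27, Atlas), (36, k1, 27, Beta), (36, k1, 27, Gamma), (36, k1, 27, Lyra), (4, rd, 11, Helix), (4, rd, 11, Zephyr), (8, k1, 19, Atlas), (8, k1, 19, Beta), (8, k1, 19, Gamma), (8, k1, 19, Lyra), (8, rd, 9, Helix), (8, rd, 9, Zephyr)}.
Joining (Customer ⋈ Store) and Sale on region yields {(14, rd, 30, Helix, 12), (14, rd, 30, Helix, 15), (14, rd, 30, Helix, 19), (14, rd, 30, Helix, 35), (14, rd, 30, Helix, 40), (14, rd, 30, Zephyr, 12), (14, rd, 30, Zephyr, 15), (14, rd, 30, Zephyr, 19), (14, rd, 30, Zephyr, 35), (14, rd, 30, Zephyr, 40), (19, rd, 39, Helix, 12), (19, rd, 39, Helix, 15), (19, rd, 39, Helix, 19), (19, rd, 39, Helix, 35), (19, rd, 39, Helix, 40), (19, rd, 39, Zephyr, 12), (19, rd, 39, Zephyr, 15), (19, rd, 39, Zephyr, 19), (19, rd, 39, Zephyr, 35), (19, rd, 39, Zephyr, 40), (23, rd, 8, Helix, 12), (23, rd, 8, Helix, 15), (23, rd, 8, Helix, 19), (23, rd, 8, Helix, 35), (23, rd, 8, Helix, 40), (23, rd, 8, Zephyr, 12), (23, rd, 8, Zephyr, 15), (23, rd, 8, Zephyr, 19), (23, rd, 8, Zephyr, 35), (23, rd, 8, Zephyr, 40), (30, rd, 17, Helix, 12), (30, rd, 17, Helix, 15), (30, rd, 17, Helix, 19), (30, rd, 17, Helix, 35), (30, rd, 17, Helix, 40), (30, rd, 17, Zephyr, 12), (30, rd, 17, Zephyr, 15), (30, rd, 17, Zephyr, 19), (30, rd, 17, Zephyr, 35), (30, rd, 17, Zephyr, 40), (35, rd, 36, Helix, 12), (35, rd, 36, Helix, 15), (35, rd, 36, Helix, 19), (35, rd, 36, Helix, 35), (35, rd, 36, Helix, 40), (35, rd, 36, Zephyr, 12), (35, rd, 36, Zephyr, 15), (35, rd, 36, Zephyr, 19), (35, rd, 36, Zephyr, 35), (35, rd, 36, Zephyr, 40), (4, rd, 11, Helix, 12), (4, rd, 11, Helix, 15), (4, rd, 11, Helix, 19), (4, rd, 11, Helix, 35), (4, rd, 11, Helix, 40), (4, rd, 11, Zephyr, 12), (4, rd, 11, Zephyr, 15), (4, rd, 11, Zephyr, 19), (4, rd, 11, Zephyr, 35), (4, rd, 11, Zephyr, 40), (8, rd, 9, Helix, 12), (8, rd, 9, Helix, 15), (8, rd, 9, Helix, 19), (8, rd, 9, Helix, 35), (8, rd, 9, Helix, 40), (8, rd, 9, Zephyr, 12), (8, rd, 9, Zephyr, 15), (8, rd, 9, Zephyr, 19), (8, rd, 9, Zephyr, 35), (8, rd, 9, Zephyr, 40)}.
π_{cid, pid} gives {(11, 4), (17, 30), (30, 14), (36, 35), (39, 19), (8, 23), (9, 8)} (63 duplicate(s) eliminated).
Selection pid != 35: {(11, 4), (17, 30), (30, 14), (39, 19), (8, 23), (9, 8)}

{(11, 4), (17, 30), (30, 14), (39, 19), (8, 23), (9, 8)}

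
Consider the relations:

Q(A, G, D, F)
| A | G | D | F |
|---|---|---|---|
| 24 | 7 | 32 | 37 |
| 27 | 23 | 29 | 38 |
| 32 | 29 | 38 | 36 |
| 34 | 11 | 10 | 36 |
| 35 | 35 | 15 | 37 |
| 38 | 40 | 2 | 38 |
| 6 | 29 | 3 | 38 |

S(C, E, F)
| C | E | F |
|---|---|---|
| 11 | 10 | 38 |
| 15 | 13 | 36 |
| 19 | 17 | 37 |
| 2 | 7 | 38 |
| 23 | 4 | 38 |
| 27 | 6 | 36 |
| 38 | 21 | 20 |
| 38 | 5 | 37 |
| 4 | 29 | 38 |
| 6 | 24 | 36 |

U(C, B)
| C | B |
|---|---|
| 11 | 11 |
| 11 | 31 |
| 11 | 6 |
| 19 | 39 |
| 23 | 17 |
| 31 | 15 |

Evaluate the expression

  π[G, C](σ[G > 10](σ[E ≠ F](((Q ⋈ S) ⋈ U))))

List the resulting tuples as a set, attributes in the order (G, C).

Q ⋈ S (natural join on F): {(24, 7, 32, 37, 19, 17), (24, 7, 32, 37, 38, 5), (27, 23, 29, 38, 11, 10), (27, 23, 29, 38, 2, 7), (27, 23, 29, 38, 23, 4), (27, 23, 29, 38, 4, 29), (32, 29, 38, 36, 15, 13), (32, 29, 38, 36, 27, 6), (32, 29, 38, 36, 6, 24), (34, 11, 10, 36, 15, 13), (34, 11, 10, 36, 27, 6), (34, 11, 10, 36, 6, 24), (35, 35, 15, 37, 19, 17), (35, 35, 15, 37, 38, 5), (38, 40, 2, 38, 11, 10), (38, 40, 2, 38, 2, 7), (38, 40, 2, 38, 23, 4), (38, 40, 2, 38, 4, 29), (6, 29, 3, 38, 11, 10), (6, 29, 3, 38, 2, 7), (6, 29, 3, 38, 23, 4), (6, 29, 3, 38, 4, 29)}
(Q ⋈ S) ⋈ U (natural join on C): {(24, 7, 32, 37, 19, 17, 39), (27, 23, 29, 38, 11, 10, 11), (27, 23, 29, 38, 11, 10, 31), (27, 23, 29, 38, 11, 10, 6), (27, 23, 29, 38, 23, 4, 17), (35, 35, 15, 37, 19, 17, 39), (38, 40, 2, 38, 11, 10, 11), (38, 40, 2, 38, 11, 10, 31), (38, 40, 2, 38, 11, 10, 6), (38, 40, 2, 38, 23, 4, 17), (6, 29, 3, 38, 11, 10, 11), (6, 29, 3, 38, 11, 10, 31), (6, 29, 3, 38, 11, 10, 6), (6, 29, 3, 38, 23, 4, 17)}
σ[E ≠ F]: keep tuples satisfying E ≠ F → {(24, 7, 32, 37, 19, 17, 39), (27, 23, 29, 38, 11, 10, 11), (27, 23, 29, 38, 11, 10, 31), (27, 23, 29, 38, 11, 10, 6), (27, 23, 29, 38, 23, 4, 17), (35, 35, 15, 37, 19, 17, 39), (38, 40, 2, 38, 11, 10, 11), (38, 40, 2, 38, 11, 10, 31), (38, 40, 2, 38, 11, 10, 6), (38, 40, 2, 38, 23, 4, 17), (6, 29, 3, 38, 11, 10, 11), (6, 29, 3, 38, 11, 10, 31), (6, 29, 3, 38, 11, 10, 6), (6, 29, 3, 38, 23, 4, 17)}
σ[G > 10]: keep tuples satisfying G > 10 → {(27, 23, 29, 38, 11, 10, 11), (27, 23, 29, 38, 11, 10, 31), (27, 23, 29, 38, 11, 10, 6), (27, 23, 29, 38, 23, 4, 17), (35, 35, 15, 37, 19, 17, 39), (38, 40, 2, 38, 11, 10, 11), (38, 40, 2, 38, 11, 10, 31), (38, 40, 2, 38, 11, 10, 6), (38, 40, 2, 38, 23, 4, 17), (6, 29, 3, 38, 11, 10, 11), (6, 29, 3, 38, 11, 10, 31), (6, 29, 3, 38, 11, 10, 6), (6, 29, 3, 38, 23, 4, 17)}
π_{G, C} gives {(23, 11), (23, 23), (29, 11), (29, 23), (35, 19), (40, 11), (40, 23)} (6 duplicate(s) eliminated).

{(23, 11), (23, 23), (29, 11), (29, 23), (35, 19), (40, 11), (40, 23)}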